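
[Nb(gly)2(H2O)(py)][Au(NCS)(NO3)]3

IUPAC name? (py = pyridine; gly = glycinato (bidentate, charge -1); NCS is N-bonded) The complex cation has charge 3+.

The complex cation is given as 3+; its ligand charges sum to -2, so Nb = +5.
With 3 anions per cation, each anion must be 3/3 = 1−.
Anion: ligand charges sum to -2; for the ion to be 1−, Au = +1.

aquabis(glycinato)(pyridine)niobium(V) isothiocyanatonitratoaurate(I)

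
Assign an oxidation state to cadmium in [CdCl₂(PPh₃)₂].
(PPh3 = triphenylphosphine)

+2

No counter-ion: the bracketed complex is neutral.
Ligand charges: 2×PPh3 neutral; 2×Cl = -2; sum -2.
Cd + (-2) = 0 ⇒ Cd is +2.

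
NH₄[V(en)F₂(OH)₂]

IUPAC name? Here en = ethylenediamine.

The 1 ammonium counter-ion carries a total charge of +1, so each complex ion is 1−.
Ligand charges: 2×fluoro (-1 each), 1×ethylenediamine (neutral), 2×hydroxo (-1 each); total -4. So V + (-4) = 1−, giving V = +3.
The complex ion is anionic, so vanadium takes the -ate form vanadate(III).

ammonium (ethylenediamine)difluorodihydroxovanadate(III)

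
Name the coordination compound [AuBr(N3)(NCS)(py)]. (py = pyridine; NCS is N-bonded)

There is no counter-ion, so the complex is neutral overall.
Ligand charges: 1×pyridine (neutral), 1×isothiocyanato (-1 each), 1×bromo (-1 each), 1×azido (-1 each); total -3. So Au + (-3) = 0, giving Au = +3.
Ligands are named alphabetically: azido before bromo before isothiocyanato before pyridine.

azidobromoisothiocyanato(pyridine)gold(III)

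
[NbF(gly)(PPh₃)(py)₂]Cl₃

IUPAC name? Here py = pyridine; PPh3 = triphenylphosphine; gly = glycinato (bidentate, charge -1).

The 3 chloride counter-ions carry a total charge of -3, so each complex ion is 3+.
Ligand charges: 2×pyridine (neutral), 1×triphenylphosphine (neutral), 1×glycinato (-1 each), 1×fluoro (-1 each); total -2. So Nb + (-2) = 3+, giving Nb = +5.
Ligands are named alphabetically: fluoro before glycinato before pyridine before triphenylphosphine.

fluoro(glycinato)bis(pyridine)(triphenylphosphine)niobium(V) chloride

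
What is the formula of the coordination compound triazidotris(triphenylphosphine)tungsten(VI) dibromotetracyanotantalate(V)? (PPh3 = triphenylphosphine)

Cation [W…]: ligand charges -3, W(VI) ⇒ ion charge 3+.
Anion [Ta…]: ligand charges -6, Ta(V) ⇒ ion charge 1−.
One 3+ cation requires 3 of the 1− anion.

[W(N3)3(PPh3)3][TaBr2(CN)4]3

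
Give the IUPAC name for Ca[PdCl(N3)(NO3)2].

calcium azidochlorodinitratopalladate(II)

The 1 calcium counter-ion carries a total charge of +2, so each complex ion is 2−.
Ligand charges: 1×azido (-1 each), 1×chloro (-1 each), 2×nitrato (-1 each); total -4. So Pd + (-4) = 2−, giving Pd = +2.
Ligands are named alphabetically: azido before chloro before nitrato.
The complex ion is anionic, so palladium takes the -ate form palladate(II).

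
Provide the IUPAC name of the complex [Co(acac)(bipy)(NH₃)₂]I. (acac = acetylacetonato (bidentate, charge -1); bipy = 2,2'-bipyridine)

(acetylacetonato)diammine(2,2'-bipyridine)cobalt(II) iodide

The 1 iodide counter-ion carries a total charge of -1, so each complex ion is 1+.
Ligand charges: 1×acetylacetonato (-1 each), 2×ammine (neutral), 1×2,2'-bipyridine (neutral); total -1. So Co + (-1) = 1+, giving Co = +2.
Ligands are named alphabetically: acetylacetonato before ammine before bipyridine.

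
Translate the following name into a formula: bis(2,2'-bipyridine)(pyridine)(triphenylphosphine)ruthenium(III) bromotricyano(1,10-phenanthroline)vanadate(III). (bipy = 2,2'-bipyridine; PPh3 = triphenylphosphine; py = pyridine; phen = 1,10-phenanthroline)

[Ru(bipy)2(PPh3)(py)][VBr(CN)3(phen)]3

Cation [Ru…]: ligand charges 0, Ru(III) ⇒ ion charge 3+.
Anion [V…]: ligand charges -4, V(III) ⇒ ion charge 1−.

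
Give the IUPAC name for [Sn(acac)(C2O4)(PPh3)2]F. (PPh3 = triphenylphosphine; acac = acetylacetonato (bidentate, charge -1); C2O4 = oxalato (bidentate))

The 1 fluoride counter-ion carries a total charge of -1, so each complex ion is 1+.
Ligand charges: 2×triphenylphosphine (neutral), 1×acetylacetonato (-1 each), 1×oxalato (-2 each); total -3. So Sn + (-3) = 1+, giving Sn = +4.
Ligands are named alphabetically: acetylacetonato before oxalato before triphenylphosphine.

(acetylacetonato)oxalatobis(triphenylphosphine)tin(IV) fluoride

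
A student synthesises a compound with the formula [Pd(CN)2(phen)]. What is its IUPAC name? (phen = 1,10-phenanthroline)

dicyano(1,10-phenanthroline)palladium(II)

There is no counter-ion, so the complex is neutral overall.
Ligand charges: 1×1,10-phenanthroline (neutral), 2×cyano (-1 each); total -2. So Pd + (-2) = 0, giving Pd = +2.
Ligands are named alphabetically: cyano before phenanthroline.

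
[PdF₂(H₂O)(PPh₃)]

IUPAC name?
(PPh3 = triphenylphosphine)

aquadifluoro(triphenylphosphine)palladium(II)

There is no counter-ion, so the complex is neutral overall.
Ligand charges: 2×fluoro (-1 each), 1×triphenylphosphine (neutral), 1×aqua (neutral); total -2. So Pd + (-2) = 0, giving Pd = +2.
Ligands are named alphabetically: aqua before fluoro before triphenylphosphine.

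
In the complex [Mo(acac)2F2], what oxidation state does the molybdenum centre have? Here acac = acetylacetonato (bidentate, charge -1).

No counter-ion: the bracketed complex is neutral.
Ligand charges: 2×acac = -2; 2×F = -2; sum -4.
Mo + (-4) = 0 ⇒ Mo is +4.

+4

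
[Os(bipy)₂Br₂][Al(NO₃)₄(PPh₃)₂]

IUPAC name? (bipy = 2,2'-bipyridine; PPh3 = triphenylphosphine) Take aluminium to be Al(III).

Al is given as +3; the anion's ligand charges sum to -4, so the complex anion is 1−.
A 1:1 salt means the cation carries the equal and opposite charge, 1+.
Cation: ligand charges sum to -2; for the ion to be 1+, Os = +3.

bis(2,2'-bipyridine)dibromoosmium(III) tetranitratobis(triphenylphosphine)aluminate(III)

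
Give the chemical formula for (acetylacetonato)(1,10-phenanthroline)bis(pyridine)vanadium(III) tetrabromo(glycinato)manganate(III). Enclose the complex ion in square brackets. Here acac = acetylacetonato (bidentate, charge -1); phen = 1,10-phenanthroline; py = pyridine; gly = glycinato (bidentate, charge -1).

[V(acac)(phen)(py)2][MnBr4(gly)]

Cation [V…]: ligand charges -1, V(III) ⇒ ion charge 2+.
Anion [Mn…]: ligand charges -5, Mn(III) ⇒ ion charge 2−.
One 2+ cation balances one 2− anion.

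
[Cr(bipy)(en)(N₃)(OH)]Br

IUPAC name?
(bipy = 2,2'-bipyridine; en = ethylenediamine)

azido(2,2'-bipyridine)(ethylenediamine)hydroxochromium(III) bromide

The 1 bromide counter-ion carries a total charge of -1, so each complex ion is 1+.
Ligand charges: 1×azido (-1 each), 1×hydroxo (-1 each), 1×2,2'-bipyridine (neutral), 1×ethylenediamine (neutral); total -2. So Cr + (-2) = 1+, giving Cr = +3.
Ligands are named alphabetically: azido before bipyridine before ethylenediamine before hydroxo.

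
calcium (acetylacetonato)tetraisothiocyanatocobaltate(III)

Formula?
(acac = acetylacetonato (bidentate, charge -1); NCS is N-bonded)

Ligands: 1 acetylacetonato (acac, -1), 4 isothiocyanato (NCS, -1). Ligand charge sum = -5.
With Co in oxidation state +3, the complex ion is [Co...]^2−.
Charge balance with calcium (+2) requires 1 complex ion per 1 calcium.

Ca[Co(acac)(NCS)4]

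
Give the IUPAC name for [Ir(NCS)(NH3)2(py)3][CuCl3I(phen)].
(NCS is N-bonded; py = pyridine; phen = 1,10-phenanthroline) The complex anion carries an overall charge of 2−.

The complex anion is given as 2−; its ligand charges sum to -4, so Cu = +2.
A 1:1 salt means the cation carries the equal and opposite charge, 2+.
Cation: ligand charges sum to -1; for the ion to be 2+, Ir = +3.

diammineisothiocyanatotris(pyridine)iridium(III) trichloroiodo(1,10-phenanthroline)cuprate(II)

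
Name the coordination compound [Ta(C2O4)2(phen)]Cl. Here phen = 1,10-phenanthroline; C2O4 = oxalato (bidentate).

The 1 chloride counter-ion carries a total charge of -1, so each complex ion is 1+.
Ligand charges: 1×1,10-phenanthroline (neutral), 2×oxalato (-2 each); total -4. So Ta + (-4) = 1+, giving Ta = +5.
Ligands are named alphabetically: oxalato before phenanthroline.

dioxalato(1,10-phenanthroline)tantalum(V) chloride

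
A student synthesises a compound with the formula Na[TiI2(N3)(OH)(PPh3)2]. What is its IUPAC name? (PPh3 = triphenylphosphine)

sodium azidohydroxodiiodobis(triphenylphosphine)titanate(III)

The 1 sodium counter-ion carries a total charge of +1, so each complex ion is 1−.
Ligand charges: 2×iodo (-1 each), 1×azido (-1 each), 1×hydroxo (-1 each), 2×triphenylphosphine (neutral); total -4. So Ti + (-4) = 1−, giving Ti = +3.
Ligands are named alphabetically: azido before hydroxo before iodo before triphenylphosphine.
The complex ion is anionic, so titanium takes the -ate form titanate(III).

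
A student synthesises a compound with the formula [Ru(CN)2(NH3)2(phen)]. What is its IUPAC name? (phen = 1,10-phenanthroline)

diamminedicyano(1,10-phenanthroline)ruthenium(II)

There is no counter-ion, so the complex is neutral overall.
Ligand charges: 2×ammine (neutral), 2×cyano (-1 each), 1×1,10-phenanthroline (neutral); total -2. So Ru + (-2) = 0, giving Ru = +2.
Ligands are named alphabetically: ammine before cyano before phenanthroline.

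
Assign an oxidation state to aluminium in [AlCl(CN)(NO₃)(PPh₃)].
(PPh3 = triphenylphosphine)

No counter-ion: the bracketed complex is neutral.
Ligand charges: 1×CN = -1; 1×Cl = -1; 1×NO3 = -1; 1×PPh3 neutral; sum -3.
Al + (-3) = 0 ⇒ Al is +3.

+3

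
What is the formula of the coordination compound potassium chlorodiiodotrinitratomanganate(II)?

Ligands: 2 iodo (I, -1), 3 nitrato (NO3, -1), 1 chloro (Cl, -1). Ligand charge sum = -6.
Charge balance with potassium (+1) requires 1 complex ion per 4 potassium.

K4[MnClI2(NO3)3]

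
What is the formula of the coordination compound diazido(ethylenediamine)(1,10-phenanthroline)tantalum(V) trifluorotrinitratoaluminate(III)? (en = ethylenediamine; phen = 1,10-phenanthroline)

[Ta(en)(N3)2(phen)][AlF3(NO3)3]

Cation [Ta…]: ligand charges -2, Ta(V) ⇒ ion charge 3+.
Anion [Al…]: ligand charges -6, Al(III) ⇒ ion charge 3−.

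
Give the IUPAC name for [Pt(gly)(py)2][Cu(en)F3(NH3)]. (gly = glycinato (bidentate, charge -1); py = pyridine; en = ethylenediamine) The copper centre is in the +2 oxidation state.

(glycinato)bis(pyridine)platinum(II) ammine(ethylenediamine)trifluorocuprate(II)

Cu is given as +2; the anion's ligand charges sum to -3, so the complex anion is 1−.
A 1:1 salt means the cation carries the equal and opposite charge, 1+.
Cation: ligand charges sum to -1; for the ion to be 1+, Pt = +2.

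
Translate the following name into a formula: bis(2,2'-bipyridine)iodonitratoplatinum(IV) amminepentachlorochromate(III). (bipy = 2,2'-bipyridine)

[Pt(bipy)2I(NO3)][CrCl5(NH3)]

Cation [Pt…]: ligand charges -2, Pt(IV) ⇒ ion charge 2+.
Anion [Cr…]: ligand charges -5, Cr(III) ⇒ ion charge 2−.
One 2+ cation balances one 2− anion.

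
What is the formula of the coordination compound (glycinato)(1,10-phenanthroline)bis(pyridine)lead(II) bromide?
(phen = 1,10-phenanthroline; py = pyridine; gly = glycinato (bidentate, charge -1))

[Pb(gly)(phen)(py)2]Br

Ligands: 1 1,10-phenanthroline (phen, neutral), 2 pyridine (py, neutral), 1 glycinato (gly, -1). Ligand charge sum = -1.
Charge balance with bromide (-1) requires 1 complex ion per 1 bromide.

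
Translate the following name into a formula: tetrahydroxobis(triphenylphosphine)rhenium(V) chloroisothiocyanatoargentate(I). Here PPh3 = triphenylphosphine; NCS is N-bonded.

Cation [Re…]: ligand charges -4, Re(V) ⇒ ion charge 1+.
Anion [Ag…]: ligand charges -2, Ag(I) ⇒ ion charge 1−.
One 1+ cation balances one 1− anion.

[Re(OH)4(PPh3)2][AgCl(NCS)]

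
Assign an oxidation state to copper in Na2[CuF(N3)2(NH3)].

2 sodium outside the brackets (+1 each) → the complex ion is 2−.
Ligand charges: 1×NH3 neutral; 1×F = -1; 2×N3 = -2; sum -3.
Cu + (-3) = 2− ⇒ Cu is +1.

+1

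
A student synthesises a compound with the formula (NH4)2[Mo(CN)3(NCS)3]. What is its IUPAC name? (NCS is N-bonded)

The 2 ammonium counter-ions carry a total charge of +2, so each complex ion is 2−.
Ligand charges: 3×isothiocyanato (-1 each), 3×cyano (-1 each); total -6. So Mo + (-6) = 2−, giving Mo = +4.
Ligands are named alphabetically: cyano before isothiocyanato.
The complex ion is anionic, so molybdenum takes the -ate form molybdate(IV).

ammonium tricyanotriisothiocyanatomolybdate(IV)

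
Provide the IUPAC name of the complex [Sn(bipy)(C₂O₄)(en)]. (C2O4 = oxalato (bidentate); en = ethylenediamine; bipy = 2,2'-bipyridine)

(2,2'-bipyridine)(ethylenediamine)oxalatotin(II)

There is no counter-ion, so the complex is neutral overall.
Ligand charges: 1×oxalato (-2 each), 1×ethylenediamine (neutral), 1×2,2'-bipyridine (neutral); total -2. So Sn + (-2) = 0, giving Sn = +2.
Ligands are named alphabetically: bipyridine before ethylenediamine before oxalato.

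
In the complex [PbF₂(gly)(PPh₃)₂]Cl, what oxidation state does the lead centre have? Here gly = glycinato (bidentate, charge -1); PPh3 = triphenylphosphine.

+4

1 chloride outside the brackets (-1 each) → the complex ion is 1+.
Ligand charges: 1×gly = -1; 2×F = -2; 2×PPh3 neutral; sum -3.
Pb + (-3) = 1+ ⇒ Pb is +4.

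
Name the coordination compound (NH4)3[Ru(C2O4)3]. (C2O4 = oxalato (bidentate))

The 3 ammonium counter-ions carry a total charge of +3, so each complex ion is 3−.
Ligand charges: 3×oxalato (-2 each); total -6. So Ru + (-6) = 3−, giving Ru = +3.
The complex ion is anionic, so ruthenium takes the -ate form ruthenate(III).

ammonium trioxalatoruthenate(III)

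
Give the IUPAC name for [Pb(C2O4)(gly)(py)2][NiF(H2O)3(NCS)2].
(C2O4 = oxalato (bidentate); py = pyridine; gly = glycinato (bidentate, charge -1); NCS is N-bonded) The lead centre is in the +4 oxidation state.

Pb is given as +4; the cation's ligand charges sum to -3, so the complex cation is 1+.
A 1:1 salt means the anion carries the equal and opposite charge, 1−.
Anion: ligand charges sum to -3; for the ion to be 1−, Ni = +2.

(glycinato)oxalatobis(pyridine)lead(IV) triaquafluorodiisothiocyanatonickelate(II)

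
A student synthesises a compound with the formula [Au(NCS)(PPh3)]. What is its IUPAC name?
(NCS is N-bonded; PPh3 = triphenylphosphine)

There is no counter-ion, so the complex is neutral overall.
Ligand charges: 1×isothiocyanato (-1 each), 1×triphenylphosphine (neutral); total -1. So Au + (-1) = 0, giving Au = +1.
Ligands are named alphabetically: isothiocyanato before triphenylphosphine.

isothiocyanato(triphenylphosphine)gold(I)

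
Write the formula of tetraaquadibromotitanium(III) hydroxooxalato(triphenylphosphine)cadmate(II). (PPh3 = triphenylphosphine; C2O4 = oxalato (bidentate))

[TiBr2(H2O)4][Cd(C2O4)(OH)(PPh3)]

Cation [Ti…]: ligand charges -2, Ti(III) ⇒ ion charge 1+.
Anion [Cd…]: ligand charges -3, Cd(II) ⇒ ion charge 1−.
One 1+ cation balances one 1− anion.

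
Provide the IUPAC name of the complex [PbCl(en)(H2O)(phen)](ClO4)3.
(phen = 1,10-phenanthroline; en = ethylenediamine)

aquachloro(ethylenediamine)(1,10-phenanthroline)lead(IV) perchlorate

The 3 perchlorate counter-ions carry a total charge of -3, so each complex ion is 3+.
Ligand charges: 1×chloro (-1 each), 1×1,10-phenanthroline (neutral), 1×ethylenediamine (neutral), 1×aqua (neutral); total -1. So Pb + (-1) = 3+, giving Pb = +4.
Ligands are named alphabetically: aqua before chloro before ethylenediamine before phenanthroline.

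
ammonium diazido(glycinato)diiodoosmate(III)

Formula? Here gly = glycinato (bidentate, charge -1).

Ligands: 2 azido (N3, -1), 2 iodo (I, -1), 1 glycinato (gly, -1). Ligand charge sum = -5.
With Os in oxidation state +3, the complex ion is [Os...]^2−.
Charge balance with ammonium (+1) requires 1 complex ion per 2 ammonium.

(NH4)2[Os(gly)I2(N3)2]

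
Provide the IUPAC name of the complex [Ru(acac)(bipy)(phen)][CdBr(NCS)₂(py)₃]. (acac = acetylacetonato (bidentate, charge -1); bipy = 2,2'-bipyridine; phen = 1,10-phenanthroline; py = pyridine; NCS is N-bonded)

Both ions are complex: the cation is named first with the plain metal name, the anion second with the -ate form; each ion's ligands are alphabetised independently.
Cadmium is always +2 in its complexes; the anion's ligand charges sum to -3, so the complex anion is 1−.
A 1:1 salt means the cation carries the equal and opposite charge, 1+.
Cation: ligand charges sum to -1; for the ion to be 1+, Ru = +2.

(acetylacetonato)(2,2'-bipyridine)(1,10-phenanthroline)ruthenium(II) bromodiisothiocyanatotris(pyridine)cadmate(II)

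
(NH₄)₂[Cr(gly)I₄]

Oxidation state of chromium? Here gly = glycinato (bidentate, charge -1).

+3

2 ammonium outside the brackets (+1 each) → the complex ion is 2−.
Ligand charges: 1×gly = -1; 4×I = -4; sum -5.
Cr + (-5) = 2− ⇒ Cr is +3.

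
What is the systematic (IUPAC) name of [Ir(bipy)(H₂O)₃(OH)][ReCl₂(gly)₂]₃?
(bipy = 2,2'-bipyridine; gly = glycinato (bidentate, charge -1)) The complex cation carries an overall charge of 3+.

Both ions are complex: the cation is named first with the plain metal name, the anion second with the -ate form; each ion's ligands are alphabetised independently.
The complex cation is given as 3+; its ligand charges sum to -1, so Ir = +4.
With 3 anions per cation, each anion must be 3/3 = 1−.
Anion: ligand charges sum to -4; for the ion to be 1−, Re = +3.

triaqua(2,2'-bipyridine)hydroxoiridium(IV) dichlorobis(glycinato)rhenate(III)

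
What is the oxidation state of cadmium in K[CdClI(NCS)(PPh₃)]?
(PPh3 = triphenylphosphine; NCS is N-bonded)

+2

1 potassium outside the brackets (+1 each) → the complex ion is 1−.
Ligand charges: 1×Cl = -1; 1×PPh3 neutral; 1×I = -1; 1×NCS = -1; sum -3.
Cd + (-3) = 1− ⇒ Cd is +2.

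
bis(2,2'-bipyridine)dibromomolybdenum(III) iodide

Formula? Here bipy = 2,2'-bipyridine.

Ligands: 2 2,2'-bipyridine (bipy, neutral), 2 bromo (Br, -1). Ligand charge sum = -2.
With Mo in oxidation state +3, the complex ion is [Mo...]^1+.
Charge balance with iodide (-1) requires 1 complex ion per 1 iodide.

[Mo(bipy)2Br2]I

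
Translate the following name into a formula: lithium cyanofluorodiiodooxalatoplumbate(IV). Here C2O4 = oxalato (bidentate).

Ligands: 1 cyano (CN, -1), 2 iodo (I, -1), 1 fluoro (F, -1), 1 oxalato (C2O4, -2). Ligand charge sum = -6.
With Pb in oxidation state +4, the complex ion is [Pb...]^2−.
Charge balance with lithium (+1) requires 1 complex ion per 2 lithium.

Li2[Pb(C2O4)(CN)FI2]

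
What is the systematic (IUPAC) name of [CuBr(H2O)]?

aquabromocopper(I)

There is no counter-ion, so the complex is neutral overall.
Ligand charges: 1×aqua (neutral), 1×bromo (-1 each); total -1. So Cu + (-1) = 0, giving Cu = +1.
Ligands are named alphabetically: aqua before bromo.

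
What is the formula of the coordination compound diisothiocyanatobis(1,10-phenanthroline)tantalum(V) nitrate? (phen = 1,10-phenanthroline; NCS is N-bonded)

Ligands: 2 1,10-phenanthroline (phen, neutral), 2 isothiocyanato (NCS, -1). Ligand charge sum = -2.
Charge balance with nitrate (-1) requires 1 complex ion per 3 nitrate.

[Ta(NCS)2(phen)2](NO3)3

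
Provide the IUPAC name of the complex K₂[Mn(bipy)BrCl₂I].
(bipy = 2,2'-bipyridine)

potassium (2,2'-bipyridine)bromodichloroiodomanganate(II)

The 2 potassium counter-ions carry a total charge of +2, so each complex ion is 2−.
Ligand charges: 1×iodo (-1 each), 1×bromo (-1 each), 1×2,2'-bipyridine (neutral), 2×chloro (-1 each); total -4. So Mn + (-4) = 2−, giving Mn = +2.
The complex ion is anionic, so manganese takes the -ate form manganate(II).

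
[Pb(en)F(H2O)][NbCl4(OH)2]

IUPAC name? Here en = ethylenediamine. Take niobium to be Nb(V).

aqua(ethylenediamine)fluorolead(II) tetrachlorodihydroxoniobate(V)

Both ions are complex: the cation is named first with the plain metal name, the anion second with the -ate form; each ion's ligands are alphabetised independently.
Nb is given as +5; the anion's ligand charges sum to -6, so the complex anion is 1−.
A 1:1 salt means the cation carries the equal and opposite charge, 1+.
Cation: ligand charges sum to -1; for the ion to be 1+, Pb = +2.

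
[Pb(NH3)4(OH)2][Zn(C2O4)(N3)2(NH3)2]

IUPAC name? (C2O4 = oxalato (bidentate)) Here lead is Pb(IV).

Pb is given as +4; the cation's ligand charges sum to -2, so the complex cation is 2+.
A 1:1 salt means the anion carries the equal and opposite charge, 2−.
Anion: ligand charges sum to -4; for the ion to be 2−, Zn = +2.

tetraamminedihydroxolead(IV) diamminediazidooxalatozincate(II)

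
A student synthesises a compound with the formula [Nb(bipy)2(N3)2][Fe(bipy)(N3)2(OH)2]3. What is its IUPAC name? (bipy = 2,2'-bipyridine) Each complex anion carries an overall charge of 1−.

Both ions are complex: the cation is named first with the plain metal name, the anion second with the -ate form; each ion's ligands are alphabetised independently.
The complex anion is given as 1−; its ligand charges sum to -4, so Fe = +3.
With 3 anions per cation, the cation must be 3×1 = 3+.
Cation: ligand charges sum to -2; for the ion to be 3+, Nb = +5.

diazidobis(2,2'-bipyridine)niobium(V) diazido(2,2'-bipyridine)dihydroxoferrate(III)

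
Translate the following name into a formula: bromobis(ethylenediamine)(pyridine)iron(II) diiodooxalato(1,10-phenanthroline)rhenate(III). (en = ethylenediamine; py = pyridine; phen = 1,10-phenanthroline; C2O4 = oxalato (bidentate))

Cation [Fe…]: ligand charges -1, Fe(II) ⇒ ion charge 1+.
Anion [Re…]: ligand charges -4, Re(III) ⇒ ion charge 1−.
One 1+ cation balances one 1− anion.

[FeBr(en)2(py)][Re(C2O4)I2(phen)]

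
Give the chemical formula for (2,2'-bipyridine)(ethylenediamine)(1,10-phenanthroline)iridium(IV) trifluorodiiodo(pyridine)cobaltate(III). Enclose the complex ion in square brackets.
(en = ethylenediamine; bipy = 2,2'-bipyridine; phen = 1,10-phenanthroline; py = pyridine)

Cation [Ir…]: ligand charges 0, Ir(IV) ⇒ ion charge 4+.
Anion [Co…]: ligand charges -5, Co(III) ⇒ ion charge 2−.
One 4+ cation requires 2 of the 2− anion.

[Ir(bipy)(en)(phen)][CoF3I2(py)]2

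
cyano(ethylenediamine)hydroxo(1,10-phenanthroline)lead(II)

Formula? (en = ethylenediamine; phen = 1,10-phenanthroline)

[Pb(CN)(en)(OH)(phen)]

Ligands: 1 ethylenediamine (en, neutral), 1 1,10-phenanthroline (phen, neutral), 1 hydroxo (OH, -1), 1 cyano (CN, -1). Ligand charge sum = -2.
With Pb in oxidation state +2, the complex ion is [Pb...].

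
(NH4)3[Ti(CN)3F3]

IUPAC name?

The 3 ammonium counter-ions carry a total charge of +3, so each complex ion is 3−.
Ligand charges: 3×cyano (-1 each), 3×fluoro (-1 each); total -6. So Ti + (-6) = 3−, giving Ti = +3.
Ligands are named alphabetically: cyano before fluoro.
The complex ion is anionic, so titanium takes the -ate form titanate(III).

ammonium tricyanotrifluorotitanate(III)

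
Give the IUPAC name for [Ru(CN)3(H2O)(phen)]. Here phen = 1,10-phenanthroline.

aquatricyano(1,10-phenanthroline)ruthenium(III)

There is no counter-ion, so the complex is neutral overall.
Ligand charges: 1×aqua (neutral), 1×1,10-phenanthroline (neutral), 3×cyano (-1 each); total -3. So Ru + (-3) = 0, giving Ru = +3.
Ligands are named alphabetically: aqua before cyano before phenanthroline.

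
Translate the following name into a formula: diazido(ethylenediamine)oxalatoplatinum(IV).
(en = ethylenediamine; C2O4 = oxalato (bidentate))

[Pt(C2O4)(en)(N3)2]

Ligands: 2 azido (N3, -1), 1 ethylenediamine (en, neutral), 1 oxalato (C2O4, -2). Ligand charge sum = -4.
With Pt in oxidation state +4, the complex ion is [Pt...].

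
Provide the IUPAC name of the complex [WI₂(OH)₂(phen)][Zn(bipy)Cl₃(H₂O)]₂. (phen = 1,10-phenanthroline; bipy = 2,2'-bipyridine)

Both ions are complex: the cation is named first with the plain metal name, the anion second with the -ate form; each ion's ligands are alphabetised independently.
Zinc is always +2 in its complexes; the anion's ligand charges sum to -3, so the complex anion is 1−.
With 2 anions per cation, the cation must be 2×1 = 2+.
Cation: ligand charges sum to -4; for the ion to be 2+, W = +6.

dihydroxodiiodo(1,10-phenanthroline)tungsten(VI) aqua(2,2'-bipyridine)trichlorozincate(II)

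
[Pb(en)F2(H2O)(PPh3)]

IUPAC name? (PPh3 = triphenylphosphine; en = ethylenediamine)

aqua(ethylenediamine)difluoro(triphenylphosphine)lead(II)

There is no counter-ion, so the complex is neutral overall.
Ligand charges: 2×fluoro (-1 each), 1×aqua (neutral), 1×triphenylphosphine (neutral), 1×ethylenediamine (neutral); total -2. So Pb + (-2) = 0, giving Pb = +2.
Ligands are named alphabetically: aqua before ethylenediamine before fluoro before triphenylphosphine.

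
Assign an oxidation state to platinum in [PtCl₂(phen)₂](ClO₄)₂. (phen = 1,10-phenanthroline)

2 perchlorate outside the brackets (-1 each) → the complex ion is 2+.
Ligand charges: 2×phen neutral; 2×Cl = -2; sum -2.
Pt + (-2) = 2+ ⇒ Pt is +4.

+4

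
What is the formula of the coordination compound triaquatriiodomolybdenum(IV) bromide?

Ligands: 3 iodo (I, -1), 3 aqua (H2O, neutral). Ligand charge sum = -3.
With Mo in oxidation state +4, the complex ion is [Mo...]^1+.
Charge balance with bromide (-1) requires 1 complex ion per 1 bromide.

[Mo(H2O)3I3]Br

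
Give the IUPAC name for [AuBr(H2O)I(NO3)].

aquabromoiodonitratogold(III)

There is no counter-ion, so the complex is neutral overall.
Ligand charges: 1×aqua (neutral), 1×iodo (-1 each), 1×bromo (-1 each), 1×nitrato (-1 each); total -3. So Au + (-3) = 0, giving Au = +3.
Ligands are named alphabetically: aqua before bromo before iodo before nitrato.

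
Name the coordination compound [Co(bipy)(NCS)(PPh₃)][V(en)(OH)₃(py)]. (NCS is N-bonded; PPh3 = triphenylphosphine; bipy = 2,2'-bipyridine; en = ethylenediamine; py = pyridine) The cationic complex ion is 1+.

Both ions are complex: the cation is named first with the plain metal name, the anion second with the -ate form; each ion's ligands are alphabetised independently.
The complex cation is given as 1+; its ligand charges sum to -1, so Co = +2.
A 1:1 salt means the anion carries the equal and opposite charge, 1−.
Anion: ligand charges sum to -3; for the ion to be 1−, V = +2.

(2,2'-bipyridine)isothiocyanato(triphenylphosphine)cobalt(II) (ethylenediamine)trihydroxo(pyridine)vanadate(II)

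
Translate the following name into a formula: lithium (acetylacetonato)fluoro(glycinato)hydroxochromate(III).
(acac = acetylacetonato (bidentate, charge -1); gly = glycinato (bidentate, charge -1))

Li[Cr(acac)F(gly)(OH)]

Ligands: 1 acetylacetonato (acac, -1), 1 glycinato (gly, -1), 1 fluoro (F, -1), 1 hydroxo (OH, -1). Ligand charge sum = -4.
With Cr in oxidation state +3, the complex ion is [Cr...]^1−.
Charge balance with lithium (+1) requires 1 complex ion per 1 lithium.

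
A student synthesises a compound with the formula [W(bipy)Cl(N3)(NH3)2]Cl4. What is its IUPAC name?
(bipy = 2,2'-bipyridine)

The 4 chloride counter-ions carry a total charge of -4, so each complex ion is 4+.
Ligand charges: 1×azido (-1 each), 1×2,2'-bipyridine (neutral), 1×chloro (-1 each), 2×ammine (neutral); total -2. So W + (-2) = 4+, giving W = +6.
Ligands are named alphabetically: ammine before azido before bipyridine before chloro.

diammineazido(2,2'-bipyridine)chlorotungsten(VI) chloride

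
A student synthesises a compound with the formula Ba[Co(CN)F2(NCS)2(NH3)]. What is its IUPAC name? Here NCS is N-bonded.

barium amminecyanodifluorodiisothiocyanatocobaltate(III)

The 1 barium counter-ion carries a total charge of +2, so each complex ion is 2−.
Ligand charges: 1×cyano (-1 each), 1×ammine (neutral), 2×fluoro (-1 each), 2×isothiocyanato (-1 each); total -5. So Co + (-5) = 2−, giving Co = +3.
Ligands are named alphabetically: ammine before cyano before fluoro before isothiocyanato.
The complex ion is anionic, so cobalt takes the -ate form cobaltate(III).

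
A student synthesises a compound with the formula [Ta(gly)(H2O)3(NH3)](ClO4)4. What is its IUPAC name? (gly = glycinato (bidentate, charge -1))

The 4 perchlorate counter-ions carry a total charge of -4, so each complex ion is 4+.
Ligand charges: 1×ammine (neutral), 1×glycinato (-1 each), 3×aqua (neutral); total -1. So Ta + (-1) = 4+, giving Ta = +5.
Ligands are named alphabetically: ammine before aqua before glycinato.

amminetriaqua(glycinato)tantalum(V) perchlorate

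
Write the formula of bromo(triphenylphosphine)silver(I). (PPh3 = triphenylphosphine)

[AgBr(PPh3)]

Ligands: 1 bromo (Br, -1), 1 triphenylphosphine (PPh3, neutral). Ligand charge sum = -1.
With Ag in oxidation state +1, the complex ion is [Ag...].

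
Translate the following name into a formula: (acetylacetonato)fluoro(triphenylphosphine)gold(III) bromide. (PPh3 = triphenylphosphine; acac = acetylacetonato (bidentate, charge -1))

[Au(acac)F(PPh3)]Br

Ligands: 1 triphenylphosphine (PPh3, neutral), 1 acetylacetonato (acac, -1), 1 fluoro (F, -1). Ligand charge sum = -2.
Charge balance with bromide (-1) requires 1 complex ion per 1 bromide.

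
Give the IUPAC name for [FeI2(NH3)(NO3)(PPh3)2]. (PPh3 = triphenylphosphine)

There is no counter-ion, so the complex is neutral overall.
Ligand charges: 2×triphenylphosphine (neutral), 2×iodo (-1 each), 1×ammine (neutral), 1×nitrato (-1 each); total -3. So Fe + (-3) = 0, giving Fe = +3.
Ligands are named alphabetically: ammine before iodo before nitrato before triphenylphosphine.

amminediiodonitratobis(triphenylphosphine)iron(III)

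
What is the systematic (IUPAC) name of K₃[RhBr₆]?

The 3 potassium counter-ions carry a total charge of +3, so each complex ion is 3−.
Ligand charges: 6×bromo (-1 each); total -6. So Rh + (-6) = 3−, giving Rh = +3.
The complex ion is anionic, so rhodium takes the -ate form rhodate(III).

potassium hexabromorhodate(III)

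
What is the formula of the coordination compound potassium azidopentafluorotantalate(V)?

Ligands: 1 azido (N3, -1), 5 fluoro (F, -1). Ligand charge sum = -6.
With Ta in oxidation state +5, the complex ion is [Ta...]^1−.
Charge balance with potassium (+1) requires 1 complex ion per 1 potassium.

K[TaF5(N3)]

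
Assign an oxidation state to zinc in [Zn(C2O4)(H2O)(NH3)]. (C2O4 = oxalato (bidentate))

+2

No counter-ion: the bracketed complex is neutral.
Ligand charges: 1×H2O neutral; 1×NH3 neutral; 1×C2O4 = -2; sum -2.
Zn + (-2) = 0 ⇒ Zn is +2.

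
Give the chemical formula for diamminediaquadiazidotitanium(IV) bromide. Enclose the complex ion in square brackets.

[Ti(H2O)2(N3)2(NH3)2]Br2

Ligands: 2 aqua (H2O, neutral), 2 azido (N3, -1), 2 ammine (NH3, neutral). Ligand charge sum = -2.
With Ti in oxidation state +4, the complex ion is [Ti...]^2+.
Charge balance with bromide (-1) requires 1 complex ion per 2 bromide.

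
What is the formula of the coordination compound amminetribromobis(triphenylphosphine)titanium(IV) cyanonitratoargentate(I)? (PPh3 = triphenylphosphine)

Cation [Ti…]: ligand charges -3, Ti(IV) ⇒ ion charge 1+.
Anion [Ag…]: ligand charges -2, Ag(I) ⇒ ion charge 1−.
One 1+ cation balances one 1− anion.

[TiBr3(NH3)(PPh3)2][Ag(CN)(NO3)]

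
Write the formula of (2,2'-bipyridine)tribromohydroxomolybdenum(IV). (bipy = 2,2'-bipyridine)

Ligands: 1 hydroxo (OH, -1), 1 2,2'-bipyridine (bipy, neutral), 3 bromo (Br, -1). Ligand charge sum = -4.
With Mo in oxidation state +4, the complex ion is [Mo...].

[Mo(bipy)Br3(OH)]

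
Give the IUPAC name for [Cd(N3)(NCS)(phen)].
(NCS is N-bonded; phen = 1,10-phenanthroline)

There is no counter-ion, so the complex is neutral overall.
Ligand charges: 1×isothiocyanato (-1 each), 1×1,10-phenanthroline (neutral), 1×azido (-1 each); total -2. So Cd + (-2) = 0, giving Cd = +2.
Ligands are named alphabetically: azido before isothiocyanato before phenanthroline.

azidoisothiocyanato(1,10-phenanthroline)cadmium(II)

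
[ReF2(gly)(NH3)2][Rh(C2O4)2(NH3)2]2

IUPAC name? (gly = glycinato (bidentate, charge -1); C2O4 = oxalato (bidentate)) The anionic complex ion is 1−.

diamminedifluoro(glycinato)rhenium(V) diamminedioxalatorhodate(III)

The complex anion is given as 1−; its ligand charges sum to -4, so Rh = +3.
With 2 anions per cation, the cation must be 2×1 = 2+.
Cation: ligand charges sum to -3; for the ion to be 2+, Re = +5.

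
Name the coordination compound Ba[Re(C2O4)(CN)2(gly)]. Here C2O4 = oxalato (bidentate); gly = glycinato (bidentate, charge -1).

barium dicyano(glycinato)oxalatorhenate(III)

The 1 barium counter-ion carries a total charge of +2, so each complex ion is 2−.
Ligand charges: 1×oxalato (-2 each), 2×cyano (-1 each), 1×glycinato (-1 each); total -5. So Re + (-5) = 2−, giving Re = +3.
The complex ion is anionic, so rhenium takes the -ate form rhenate(III).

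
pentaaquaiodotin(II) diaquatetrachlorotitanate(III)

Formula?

Cation [Sn…]: ligand charges -1, Sn(II) ⇒ ion charge 1+.
Anion [Ti…]: ligand charges -4, Ti(III) ⇒ ion charge 1−.
One 1+ cation balances one 1− anion.

[Sn(H2O)5I][TiCl4(H2O)2]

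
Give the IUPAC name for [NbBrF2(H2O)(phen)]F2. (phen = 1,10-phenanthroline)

aquabromodifluoro(1,10-phenanthroline)niobium(V) fluoride

The 2 fluoride counter-ions carry a total charge of -2, so each complex ion is 2+.
Ligand charges: 1×aqua (neutral), 1×bromo (-1 each), 1×1,10-phenanthroline (neutral), 2×fluoro (-1 each); total -3. So Nb + (-3) = 2+, giving Nb = +5.
Ligands are named alphabetically: aqua before bromo before fluoro before phenanthroline.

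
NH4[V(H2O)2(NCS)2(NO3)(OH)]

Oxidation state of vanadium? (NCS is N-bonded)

1 ammonium outside the brackets (+1 each) → the complex ion is 1−.
Ligand charges: 1×OH = -1; 2×NCS = -2; 1×NO3 = -1; 2×H2O neutral; sum -4.
V + (-4) = 1− ⇒ V is +3.

+3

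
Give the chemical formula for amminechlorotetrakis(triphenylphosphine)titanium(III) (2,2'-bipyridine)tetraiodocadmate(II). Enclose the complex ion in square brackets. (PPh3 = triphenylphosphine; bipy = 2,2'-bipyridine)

Cation [Ti…]: ligand charges -1, Ti(III) ⇒ ion charge 2+.
Anion [Cd…]: ligand charges -4, Cd(II) ⇒ ion charge 2−.
One 2+ cation balances one 2− anion.

[TiCl(NH3)(PPh3)4][Cd(bipy)I4]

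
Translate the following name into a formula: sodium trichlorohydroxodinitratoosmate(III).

Na3[OsCl3(NO3)2(OH)]

Ligands: 3 chloro (Cl, -1), 1 hydroxo (OH, -1), 2 nitrato (NO3, -1). Ligand charge sum = -6.
With Os in oxidation state +3, the complex ion is [Os...]^3−.
Charge balance with sodium (+1) requires 1 complex ion per 3 sodium.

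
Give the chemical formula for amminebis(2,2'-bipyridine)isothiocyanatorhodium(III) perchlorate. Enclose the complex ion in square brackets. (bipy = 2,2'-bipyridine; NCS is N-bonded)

Ligands: 2 2,2'-bipyridine (bipy, neutral), 1 ammine (NH3, neutral), 1 isothiocyanato (NCS, -1). Ligand charge sum = -1.
With Rh in oxidation state +3, the complex ion is [Rh...]^2+.
Charge balance with perchlorate (-1) requires 1 complex ion per 2 perchlorate.

[Rh(bipy)2(NCS)(NH3)](ClO4)2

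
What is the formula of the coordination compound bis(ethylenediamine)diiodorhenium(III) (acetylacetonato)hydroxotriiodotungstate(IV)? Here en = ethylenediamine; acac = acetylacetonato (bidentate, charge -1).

[Re(en)2I2][W(acac)I3(OH)]

Cation [Re…]: ligand charges -2, Re(III) ⇒ ion charge 1+.
Anion [W…]: ligand charges -5, W(IV) ⇒ ion charge 1−.
One 1+ cation balances one 1− anion.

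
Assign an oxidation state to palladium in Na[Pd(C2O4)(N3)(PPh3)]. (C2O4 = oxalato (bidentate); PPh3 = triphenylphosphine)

+2

1 sodium outside the brackets (+1 each) → the complex ion is 1−.
Ligand charges: 1×N3 = -1; 1×C2O4 = -2; 1×PPh3 neutral; sum -3.
Pd + (-3) = 1− ⇒ Pd is +2.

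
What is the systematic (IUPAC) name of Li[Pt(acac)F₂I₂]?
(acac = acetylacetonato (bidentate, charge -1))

The 1 lithium counter-ion carries a total charge of +1, so each complex ion is 1−.
Ligand charges: 2×fluoro (-1 each), 2×iodo (-1 each), 1×acetylacetonato (-1 each); total -5. So Pt + (-5) = 1−, giving Pt = +4.
Ligands are named alphabetically: acetylacetonato before fluoro before iodo.
The complex ion is anionic, so platinum takes the -ate form platinate(IV).

lithium (acetylacetonato)difluorodiiodoplatinate(IV)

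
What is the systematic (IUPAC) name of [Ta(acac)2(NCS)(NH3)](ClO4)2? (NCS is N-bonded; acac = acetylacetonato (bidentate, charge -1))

bis(acetylacetonato)ammineisothiocyanatotantalum(V) perchlorate

The 2 perchlorate counter-ions carry a total charge of -2, so each complex ion is 2+.
Ligand charges: 1×isothiocyanato (-1 each), 1×ammine (neutral), 2×acetylacetonato (-1 each); total -3. So Ta + (-3) = 2+, giving Ta = +5.
Ligands are named alphabetically: acetylacetonato before ammine before isothiocyanato.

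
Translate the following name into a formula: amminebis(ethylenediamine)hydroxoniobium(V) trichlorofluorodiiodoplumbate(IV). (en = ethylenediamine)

[Nb(en)2(NH3)(OH)][PbCl3FI2]2

Cation [Nb…]: ligand charges -1, Nb(V) ⇒ ion charge 4+.
Anion [Pb…]: ligand charges -6, Pb(IV) ⇒ ion charge 2−.
One 4+ cation requires 2 of the 2− anion.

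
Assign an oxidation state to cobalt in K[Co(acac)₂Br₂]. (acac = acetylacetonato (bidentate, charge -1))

+3

1 potassium outside the brackets (+1 each) → the complex ion is 1−.
Ligand charges: 2×Br = -2; 2×acac = -2; sum -4.
Co + (-4) = 1− ⇒ Co is +3.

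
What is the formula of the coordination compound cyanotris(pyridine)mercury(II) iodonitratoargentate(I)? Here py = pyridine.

Cation [Hg…]: ligand charges -1, Hg(II) ⇒ ion charge 1+.
Anion [Ag…]: ligand charges -2, Ag(I) ⇒ ion charge 1−.

[Hg(CN)(py)3][AgI(NO3)]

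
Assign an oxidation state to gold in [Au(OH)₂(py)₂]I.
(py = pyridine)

+3

1 iodide outside the brackets (-1 each) → the complex ion is 1+.
Ligand charges: 2×py neutral; 2×OH = -2; sum -2.
Au + (-2) = 1+ ⇒ Au is +3.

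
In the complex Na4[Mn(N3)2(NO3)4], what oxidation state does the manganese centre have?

+2

4 sodium outside the brackets (+1 each) → the complex ion is 4−.
Ligand charges: 2×N3 = -2; 4×NO3 = -4; sum -6.
Mn + (-6) = 4− ⇒ Mn is +2.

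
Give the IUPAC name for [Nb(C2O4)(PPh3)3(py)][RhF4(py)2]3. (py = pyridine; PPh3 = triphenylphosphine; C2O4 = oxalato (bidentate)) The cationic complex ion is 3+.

The complex cation is given as 3+; its ligand charges sum to -2, so Nb = +5.
With 3 anions per cation, each anion must be 3/3 = 1−.
Anion: ligand charges sum to -4; for the ion to be 1−, Rh = +3.

oxalato(pyridine)tris(triphenylphosphine)niobium(V) tetrafluorobis(pyridine)rhodate(III)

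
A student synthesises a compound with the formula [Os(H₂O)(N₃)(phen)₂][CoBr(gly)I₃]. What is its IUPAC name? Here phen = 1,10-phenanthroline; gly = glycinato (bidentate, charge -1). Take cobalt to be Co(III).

aquaazidobis(1,10-phenanthroline)osmium(III) bromo(glycinato)triiodocobaltate(III)

Co is given as +3; the anion's ligand charges sum to -5, so the complex anion is 2−.
A 1:1 salt means the cation carries the equal and opposite charge, 2+.
Cation: ligand charges sum to -1; for the ion to be 2+, Os = +3.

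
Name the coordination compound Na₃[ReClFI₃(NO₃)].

The 3 sodium counter-ions carry a total charge of +3, so each complex ion is 3−.
Ligand charges: 1×chloro (-1 each), 3×iodo (-1 each), 1×fluoro (-1 each), 1×nitrato (-1 each); total -6. So Re + (-6) = 3−, giving Re = +3.
Ligands are named alphabetically: chloro before fluoro before iodo before nitrato.
The complex ion is anionic, so rhenium takes the -ate form rhenate(III).

sodium chlorofluorotriiodonitratorhenate(III)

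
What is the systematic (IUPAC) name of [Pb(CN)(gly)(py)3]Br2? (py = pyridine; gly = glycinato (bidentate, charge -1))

The 2 bromide counter-ions carry a total charge of -2, so each complex ion is 2+.
Ligand charges: 1×cyano (-1 each), 3×pyridine (neutral), 1×glycinato (-1 each); total -2. So Pb + (-2) = 2+, giving Pb = +4.
Ligands are named alphabetically: cyano before glycinato before pyridine.

cyano(glycinato)tris(pyridine)lead(IV) bromide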